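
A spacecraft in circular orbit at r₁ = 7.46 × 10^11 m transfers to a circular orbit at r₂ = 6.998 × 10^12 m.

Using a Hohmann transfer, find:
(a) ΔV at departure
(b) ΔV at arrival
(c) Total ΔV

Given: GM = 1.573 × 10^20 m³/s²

Transfer semi-major axis: a_t = (r₁ + r₂)/2 = (7.46e+11 + 6.998e+12)/2 = 3.872e+12 m.
Circular speeds: v₁ = √(GM/r₁) = 14520.9 m/s, v₂ = √(GM/r₂) = 4741.08 m/s.
Transfer speeds (vis-viva v² = GM(2/r − 1/a_t)): v₁ᵗ = 19521.5 m/s, v₂ᵗ = 2081.03 m/s.
(a) ΔV₁ = |v₁ᵗ − v₁| ≈ 5001 m/s = 5.001 km/s.
(b) ΔV₂ = |v₂ − v₂ᵗ| ≈ 2660 m/s = 2.66 km/s.
(c) ΔV_total = ΔV₁ + ΔV₂ ≈ 7661 m/s = 7.661 km/s.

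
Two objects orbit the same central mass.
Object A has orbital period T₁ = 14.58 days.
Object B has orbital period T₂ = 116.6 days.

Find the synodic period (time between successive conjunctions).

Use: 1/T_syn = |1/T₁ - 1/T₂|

Convert to SI: T₁ = 14.58 days = 1.25971e+06 s; T₂ = 116.6 days = 1.00742e+07 s.
T_syn = |T₁ · T₂ / (T₁ − T₂)|.
T_syn = |1.25971e+06 · 1.00742e+07 / (1.25971e+06 − 1.00742e+07)| s ≈ 1.44e+06 s = 16.66 days.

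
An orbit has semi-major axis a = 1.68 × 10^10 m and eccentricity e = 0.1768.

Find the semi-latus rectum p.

p = a (1 − e²).
p = 1.68e+10 · (1 − (0.1768)²) = 1.68e+10 · 0.968742 ≈ 1.627e+10 m = 1.627 × 10^10 m.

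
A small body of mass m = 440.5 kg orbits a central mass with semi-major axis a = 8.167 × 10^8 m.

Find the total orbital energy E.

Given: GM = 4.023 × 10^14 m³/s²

E = −GMm / (2a).
E = −4.023e+14 · 440.5 / (2 · 8.167e+08) J ≈ -1.085e+08 J = -108.5 MJ.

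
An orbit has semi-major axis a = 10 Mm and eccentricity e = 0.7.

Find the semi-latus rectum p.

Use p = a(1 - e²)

Convert to SI: a = 10 Mm = 1e+07 m.
p = a (1 − e²).
p = 1e+07 · (1 − (0.7)²) = 1e+07 · 0.51 ≈ 5.1e+06 m = 5.1 Mm.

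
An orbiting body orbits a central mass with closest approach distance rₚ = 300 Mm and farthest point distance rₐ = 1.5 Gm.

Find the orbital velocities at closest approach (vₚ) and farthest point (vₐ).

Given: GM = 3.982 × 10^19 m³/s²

Convert to SI: rₚ = 300 Mm = 3e+08 m; rₐ = 1.5 Gm = 1.5e+09 m.
Use the vis-viva equation v² = GM(2/r − 1/a) with a = (rₚ + rₐ)/2 = (3e+08 + 1.5e+09)/2 = 9e+08 m.
vₚ = √(GM · (2/rₚ − 1/a)) = √(3.982e+19 · (2/3e+08 − 1/9e+08)) m/s ≈ 4.703e+05 m/s = 470.3 km/s.
vₐ = √(GM · (2/rₐ − 1/a)) = √(3.982e+19 · (2/1.5e+09 − 1/9e+08)) m/s ≈ 9.407e+04 m/s = 94.07 km/s.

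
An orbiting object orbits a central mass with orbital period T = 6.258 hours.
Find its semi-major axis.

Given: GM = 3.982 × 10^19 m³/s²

Convert to SI: T = 6.258 hours = 22528.8 s.
Invert Kepler's third law: a = (GM · T² / (4π²))^(1/3).
Substituting T = 22528.8 s and GM = 3.982e+19 m³/s²:
a = (3.982e+19 · (22528.8)² / (4π²))^(1/3) m
a ≈ 8e+08 m = 800 Mm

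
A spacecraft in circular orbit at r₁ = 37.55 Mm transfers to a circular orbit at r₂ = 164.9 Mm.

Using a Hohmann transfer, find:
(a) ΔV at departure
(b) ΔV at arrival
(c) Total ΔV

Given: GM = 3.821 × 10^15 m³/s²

Convert to SI: r₁ = 37.55 Mm = 3.755e+07 m; r₂ = 164.9 Mm = 1.649e+08 m.
Transfer semi-major axis: a_t = (r₁ + r₂)/2 = (3.755e+07 + 1.649e+08)/2 = 1.01225e+08 m.
Circular speeds: v₁ = √(GM/r₁) = 10087.5 m/s, v₂ = √(GM/r₂) = 4813.69 m/s.
Transfer speeds (vis-viva v² = GM(2/r − 1/a_t)): v₁ᵗ = 12875.1 m/s, v₂ᵗ = 2931.83 m/s.
(a) ΔV₁ = |v₁ᵗ − v₁| ≈ 2788 m/s = 2.788 km/s.
(b) ΔV₂ = |v₂ − v₂ᵗ| ≈ 1882 m/s = 1.882 km/s.
(c) ΔV_total = ΔV₁ + ΔV₂ ≈ 4669 m/s = 4.669 km/s.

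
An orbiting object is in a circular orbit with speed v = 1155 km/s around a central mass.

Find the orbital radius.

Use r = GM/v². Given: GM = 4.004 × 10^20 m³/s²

Convert to SI: v = 1155 km/s = 1.155e+06 m/s.
For a circular orbit, v² = GM / r, so r = GM / v².
r = 4.004e+20 / (1.155e+06)² m ≈ 3.001e+08 m = 300.1 Mm.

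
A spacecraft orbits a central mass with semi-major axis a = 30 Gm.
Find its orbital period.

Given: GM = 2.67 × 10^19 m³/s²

Convert to SI: a = 30 Gm = 3e+10 m.
Kepler's third law: T = 2π √(a³ / GM).
Substituting a = 3e+10 m and GM = 2.67e+19 m³/s²:
T = 2π √((3e+10)³ / 2.67e+19) s
T ≈ 6.318e+06 s = 73.13 days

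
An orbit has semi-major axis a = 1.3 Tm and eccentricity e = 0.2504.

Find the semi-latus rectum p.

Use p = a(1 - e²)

Convert to SI: a = 1.3 Tm = 1.3e+12 m.
p = a (1 − e²).
p = 1.3e+12 · (1 − (0.2504)²) = 1.3e+12 · 0.9373 ≈ 1.218e+12 m = 1.218 Tm.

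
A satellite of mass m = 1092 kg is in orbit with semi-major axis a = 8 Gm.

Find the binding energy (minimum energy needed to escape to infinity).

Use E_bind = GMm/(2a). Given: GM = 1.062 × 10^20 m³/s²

Convert to SI: a = 8 Gm = 8e+09 m.
Total orbital energy is E = −GMm/(2a); binding energy is E_bind = −E = GMm/(2a).
E_bind = 1.062e+20 · 1092 / (2 · 8e+09) J ≈ 7.248e+12 J = 7.248 TJ.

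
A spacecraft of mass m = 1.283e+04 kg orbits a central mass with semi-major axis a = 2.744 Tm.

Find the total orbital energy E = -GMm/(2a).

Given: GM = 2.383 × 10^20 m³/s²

Convert to SI: a = 2.744 Tm = 2.744e+12 m.
E = −GMm / (2a).
E = −2.383e+20 · 1.283e+04 / (2 · 2.744e+12) J ≈ -5.571e+11 J = -557.1 GJ.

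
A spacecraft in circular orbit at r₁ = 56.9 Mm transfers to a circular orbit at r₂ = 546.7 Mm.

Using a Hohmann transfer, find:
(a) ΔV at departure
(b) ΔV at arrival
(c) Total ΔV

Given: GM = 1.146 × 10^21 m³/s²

Convert to SI: r₁ = 56.9 Mm = 5.69e+07 m; r₂ = 546.7 Mm = 5.467e+08 m.
Transfer semi-major axis: a_t = (r₁ + r₂)/2 = (5.69e+07 + 5.467e+08)/2 = 3.018e+08 m.
Circular speeds: v₁ = √(GM/r₁) = 4.48783e+06 m/s, v₂ = √(GM/r₂) = 1.44783e+06 m/s.
Transfer speeds (vis-viva v² = GM(2/r − 1/a_t)): v₁ᵗ = 6.0402e+06 m/s, v₂ᵗ = 628658 m/s.
(a) ΔV₁ = |v₁ᵗ − v₁| ≈ 1.552e+06 m/s = 1552 km/s.
(b) ΔV₂ = |v₂ − v₂ᵗ| ≈ 8.192e+05 m/s = 819.2 km/s.
(c) ΔV_total = ΔV₁ + ΔV₂ ≈ 2.372e+06 m/s = 2372 km/s.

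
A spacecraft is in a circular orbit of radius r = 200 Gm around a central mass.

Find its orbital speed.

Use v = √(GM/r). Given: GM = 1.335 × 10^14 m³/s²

Convert to SI: r = 200 Gm = 2e+11 m.
For a circular orbit, gravity supplies the centripetal force, so v = √(GM / r).
v = √(1.335e+14 / 2e+11) m/s ≈ 25.84 m/s = 25.84 m/s.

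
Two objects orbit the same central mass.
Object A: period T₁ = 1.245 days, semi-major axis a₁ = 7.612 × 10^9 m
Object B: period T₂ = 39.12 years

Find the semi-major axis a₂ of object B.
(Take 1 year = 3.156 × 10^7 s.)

Convert to SI: T₁ = 1.245 days = 107568 s; T₂ = 39.12 years = 1.23463e+09 s.
Kepler's third law: (T₁/T₂)² = (a₁/a₂)³ ⇒ a₂ = a₁ · (T₂/T₁)^(2/3).
T₂/T₁ = 1.23463e+09 / 107568 = 11477.6.
a₂ = 7.612e+09 · (11477.6)^(2/3) m ≈ 3.873e+12 m = 3.873 × 10^12 m.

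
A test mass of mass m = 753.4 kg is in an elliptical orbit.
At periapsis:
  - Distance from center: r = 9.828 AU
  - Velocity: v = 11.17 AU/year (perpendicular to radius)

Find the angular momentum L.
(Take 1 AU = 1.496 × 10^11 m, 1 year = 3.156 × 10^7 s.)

Convert to SI: r = 9.828 AU = 1.47027e+12 m; v = 11.17 AU/year = 52947.8 m/s.
Since v is perpendicular to r, L = m · v · r.
L = 753.4 · 52947.8 · 1.47027e+12 kg·m²/s ≈ 5.865e+19 kg·m²/s.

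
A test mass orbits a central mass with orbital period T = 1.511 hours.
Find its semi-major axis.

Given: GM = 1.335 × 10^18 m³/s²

Convert to SI: T = 1.511 hours = 5439.6 s.
Invert Kepler's third law: a = (GM · T² / (4π²))^(1/3).
Substituting T = 5439.6 s and GM = 1.335e+18 m³/s²:
a = (1.335e+18 · (5439.6)² / (4π²))^(1/3) m
a ≈ 1e+08 m = 100 Mm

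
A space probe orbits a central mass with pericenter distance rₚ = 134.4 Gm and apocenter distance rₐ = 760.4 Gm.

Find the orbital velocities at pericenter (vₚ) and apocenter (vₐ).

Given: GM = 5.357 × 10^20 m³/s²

Convert to SI: rₚ = 134.4 Gm = 1.344e+11 m; rₐ = 760.4 Gm = 7.604e+11 m.
Use the vis-viva equation v² = GM(2/r − 1/a) with a = (rₚ + rₐ)/2 = (1.344e+11 + 7.604e+11)/2 = 4.474e+11 m.
vₚ = √(GM · (2/rₚ − 1/a)) = √(5.357e+20 · (2/1.344e+11 − 1/4.474e+11)) m/s ≈ 8.231e+04 m/s = 82.31 km/s.
vₐ = √(GM · (2/rₐ − 1/a)) = √(5.357e+20 · (2/7.604e+11 − 1/4.474e+11)) m/s ≈ 1.455e+04 m/s = 14.55 km/s.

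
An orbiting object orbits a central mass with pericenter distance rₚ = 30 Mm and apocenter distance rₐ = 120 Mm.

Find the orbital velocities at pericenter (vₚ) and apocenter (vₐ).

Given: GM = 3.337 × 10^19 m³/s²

Convert to SI: rₚ = 30 Mm = 3e+07 m; rₐ = 120 Mm = 1.2e+08 m.
Use the vis-viva equation v² = GM(2/r − 1/a) with a = (rₚ + rₐ)/2 = (3e+07 + 1.2e+08)/2 = 7.5e+07 m.
vₚ = √(GM · (2/rₚ − 1/a)) = √(3.337e+19 · (2/3e+07 − 1/7.5e+07)) m/s ≈ 1.334e+06 m/s = 1334 km/s.
vₐ = √(GM · (2/rₐ − 1/a)) = √(3.337e+19 · (2/1.2e+08 − 1/7.5e+07)) m/s ≈ 3.335e+05 m/s = 333.5 km/s.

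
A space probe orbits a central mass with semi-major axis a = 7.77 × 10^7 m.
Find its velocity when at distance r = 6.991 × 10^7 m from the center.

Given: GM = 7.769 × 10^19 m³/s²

Vis-viva: v = √(GM · (2/r − 1/a)).
2/r − 1/a = 2/6.991e+07 − 1/7.77e+07 = 1.57382e-08 m⁻¹.
v = √(7.769e+19 · 1.57382e-08) m/s ≈ 1.106e+06 m/s = 1106 km/s.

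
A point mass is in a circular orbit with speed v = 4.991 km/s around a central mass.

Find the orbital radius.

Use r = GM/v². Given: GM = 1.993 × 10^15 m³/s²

Convert to SI: v = 4.991 km/s = 4991 m/s.
For a circular orbit, v² = GM / r, so r = GM / v².
r = 1.993e+15 / (4991)² m ≈ 8.001e+07 m = 80.01 Mm.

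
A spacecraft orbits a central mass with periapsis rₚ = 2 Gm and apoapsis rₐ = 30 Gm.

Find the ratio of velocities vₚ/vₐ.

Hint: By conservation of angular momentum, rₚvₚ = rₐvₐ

Convert to SI: rₚ = 2 Gm = 2e+09 m; rₐ = 30 Gm = 3e+10 m.
Conservation of angular momentum gives rₚvₚ = rₐvₐ, so vₚ/vₐ = rₐ/rₚ.
vₚ/vₐ = 3e+10 / 2e+09 ≈ 15.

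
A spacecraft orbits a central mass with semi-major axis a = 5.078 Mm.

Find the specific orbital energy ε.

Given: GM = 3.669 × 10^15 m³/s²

Convert to SI: a = 5.078 Mm = 5.078e+06 m.
ε = −GM / (2a).
ε = −3.669e+15 / (2 · 5.078e+06) J/kg ≈ -3.613e+08 J/kg = -361.3 MJ/kg.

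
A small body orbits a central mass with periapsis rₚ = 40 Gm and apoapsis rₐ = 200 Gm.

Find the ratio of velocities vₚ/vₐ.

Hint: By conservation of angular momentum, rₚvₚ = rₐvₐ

Convert to SI: rₚ = 40 Gm = 4e+10 m; rₐ = 200 Gm = 2e+11 m.
Conservation of angular momentum gives rₚvₚ = rₐvₐ, so vₚ/vₐ = rₐ/rₚ.
vₚ/vₐ = 2e+11 / 4e+10 ≈ 5.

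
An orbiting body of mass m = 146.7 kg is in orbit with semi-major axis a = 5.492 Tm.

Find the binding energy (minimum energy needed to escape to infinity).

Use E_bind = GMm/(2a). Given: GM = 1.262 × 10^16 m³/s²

Convert to SI: a = 5.492 Tm = 5.492e+12 m.
Total orbital energy is E = −GMm/(2a); binding energy is E_bind = −E = GMm/(2a).
E_bind = 1.262e+16 · 146.7 / (2 · 5.492e+12) J ≈ 1.686e+05 J = 168.6 kJ.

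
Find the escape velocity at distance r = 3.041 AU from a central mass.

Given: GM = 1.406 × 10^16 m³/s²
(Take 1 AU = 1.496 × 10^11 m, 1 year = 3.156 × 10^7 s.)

Convert to SI: r = 3.041 AU = 4.54934e+11 m.
Escape velocity comes from setting total energy to zero: ½v² − GM/r = 0 ⇒ v_esc = √(2GM / r).
v_esc = √(2 · 1.406e+16 / 4.54934e+11) m/s ≈ 248.6 m/s = 0.05245 AU/year.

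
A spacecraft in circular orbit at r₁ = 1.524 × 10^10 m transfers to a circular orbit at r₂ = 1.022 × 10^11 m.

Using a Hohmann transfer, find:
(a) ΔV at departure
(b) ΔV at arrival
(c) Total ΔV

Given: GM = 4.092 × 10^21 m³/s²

Transfer semi-major axis: a_t = (r₁ + r₂)/2 = (1.524e+10 + 1.022e+11)/2 = 5.872e+10 m.
Circular speeds: v₁ = √(GM/r₁) = 518174 m/s, v₂ = √(GM/r₂) = 200098 m/s.
Transfer speeds (vis-viva v² = GM(2/r − 1/a_t)): v₁ᵗ = 683609 m/s, v₂ᵗ = 101939 m/s.
(a) ΔV₁ = |v₁ᵗ − v₁| ≈ 1.654e+05 m/s = 165.4 km/s.
(b) ΔV₂ = |v₂ − v₂ᵗ| ≈ 9.816e+04 m/s = 98.16 km/s.
(c) ΔV_total = ΔV₁ + ΔV₂ ≈ 2.636e+05 m/s = 263.6 km/s.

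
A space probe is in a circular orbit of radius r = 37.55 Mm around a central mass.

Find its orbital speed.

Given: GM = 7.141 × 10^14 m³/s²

Convert to SI: r = 37.55 Mm = 3.755e+07 m.
For a circular orbit, gravity supplies the centripetal force, so v = √(GM / r).
v = √(7.141e+14 / 3.755e+07) m/s ≈ 4361 m/s = 4.361 km/s.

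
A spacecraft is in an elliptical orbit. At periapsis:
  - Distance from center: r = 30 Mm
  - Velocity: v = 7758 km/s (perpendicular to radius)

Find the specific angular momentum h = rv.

Convert to SI: r = 30 Mm = 3e+07 m; v = 7758 km/s = 7.758e+06 m/s.
With v perpendicular to r, h = r · v.
h = 3e+07 · 7.758e+06 m²/s ≈ 2.327e+14 m²/s.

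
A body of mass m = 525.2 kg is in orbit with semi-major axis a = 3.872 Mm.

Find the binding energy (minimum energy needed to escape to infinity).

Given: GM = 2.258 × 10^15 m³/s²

Convert to SI: a = 3.872 Mm = 3.872e+06 m.
Total orbital energy is E = −GMm/(2a); binding energy is E_bind = −E = GMm/(2a).
E_bind = 2.258e+15 · 525.2 / (2 · 3.872e+06) J ≈ 1.531e+11 J = 153.1 GJ.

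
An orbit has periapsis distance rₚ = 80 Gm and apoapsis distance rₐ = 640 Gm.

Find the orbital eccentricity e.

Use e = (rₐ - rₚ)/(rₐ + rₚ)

Convert to SI: rₚ = 80 Gm = 8e+10 m; rₐ = 640 Gm = 6.4e+11 m.
e = (rₐ − rₚ) / (rₐ + rₚ).
e = (6.4e+11 − 8e+10) / (6.4e+11 + 8e+10) = 5.6e+11 / 7.2e+11 ≈ 0.7778.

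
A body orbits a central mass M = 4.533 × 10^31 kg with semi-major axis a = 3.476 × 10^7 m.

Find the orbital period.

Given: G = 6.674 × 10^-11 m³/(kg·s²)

GM = G · M = 6.674e-11 · 4.533e+31 = 3.02532e+21 m³/s².
Kepler's third law: T = 2π √(a³ / GM).
Substituting a = 3.476e+07 m and GM = 3.02532e+21 m³/s²:
T = 2π √((3.476e+07)³ / 3.02532e+21) s
T ≈ 23.41 s = 23.41 seconds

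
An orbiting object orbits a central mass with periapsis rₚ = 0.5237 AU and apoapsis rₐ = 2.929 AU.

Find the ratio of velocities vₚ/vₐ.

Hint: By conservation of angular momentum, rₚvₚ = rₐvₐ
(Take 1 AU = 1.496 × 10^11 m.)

Convert to SI: rₚ = 0.5237 AU = 7.83455e+10 m; rₐ = 2.929 AU = 4.38178e+11 m.
Conservation of angular momentum gives rₚvₚ = rₐvₐ, so vₚ/vₐ = rₐ/rₚ.
vₚ/vₐ = 4.38178e+11 / 7.83455e+10 ≈ 5.593.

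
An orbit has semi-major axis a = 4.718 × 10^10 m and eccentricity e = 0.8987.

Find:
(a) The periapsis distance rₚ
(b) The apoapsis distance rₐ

(a) rₚ = a(1 − e) = 4.718e+10 · (1 − 0.8987) = 4.718e+10 · 0.1013 ≈ 4.779e+09 m = 4.779 × 10^9 m.
(b) rₐ = a(1 + e) = 4.718e+10 · (1 + 0.8987) = 4.718e+10 · 1.8987 ≈ 8.958e+10 m = 8.958 × 10^10 m.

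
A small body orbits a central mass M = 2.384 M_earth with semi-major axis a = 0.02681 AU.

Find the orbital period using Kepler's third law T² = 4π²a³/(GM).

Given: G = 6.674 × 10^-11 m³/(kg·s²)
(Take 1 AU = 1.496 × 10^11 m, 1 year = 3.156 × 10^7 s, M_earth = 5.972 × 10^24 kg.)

Convert to SI: a = 0.02681 AU = 4.01078e+09 m; M = 2.384 M_earth = 1.42372e+25 kg.
GM = G · M = 6.674e-11 · 1.42372e+25 = 9.50194e+14 m³/s².
Kepler's third law: T = 2π √(a³ / GM).
Substituting a = 4.01078e+09 m and GM = 9.50194e+14 m³/s²:
T = 2π √((4.01078e+09)³ / 9.50194e+14) s
T ≈ 5.177e+07 s = 1.641 years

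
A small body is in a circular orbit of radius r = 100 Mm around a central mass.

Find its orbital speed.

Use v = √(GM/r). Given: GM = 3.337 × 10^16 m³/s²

Convert to SI: r = 100 Mm = 1e+08 m.
For a circular orbit, gravity supplies the centripetal force, so v = √(GM / r).
v = √(3.337e+16 / 1e+08) m/s ≈ 1.827e+04 m/s = 18.27 km/s.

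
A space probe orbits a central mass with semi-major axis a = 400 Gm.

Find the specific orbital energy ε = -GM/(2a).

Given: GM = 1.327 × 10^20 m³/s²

Convert to SI: a = 400 Gm = 4e+11 m.
ε = −GM / (2a).
ε = −1.327e+20 / (2 · 4e+11) J/kg ≈ -1.659e+08 J/kg = -165.9 MJ/kg.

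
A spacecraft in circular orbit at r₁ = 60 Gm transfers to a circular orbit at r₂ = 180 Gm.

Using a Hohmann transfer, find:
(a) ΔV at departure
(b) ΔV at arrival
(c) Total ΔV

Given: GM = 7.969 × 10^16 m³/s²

Convert to SI: r₁ = 60 Gm = 6e+10 m; r₂ = 180 Gm = 1.8e+11 m.
Transfer semi-major axis: a_t = (r₁ + r₂)/2 = (6e+10 + 1.8e+11)/2 = 1.2e+11 m.
Circular speeds: v₁ = √(GM/r₁) = 1152.46 m/s, v₂ = √(GM/r₂) = 665.374 m/s.
Transfer speeds (vis-viva v² = GM(2/r − 1/a_t)): v₁ᵗ = 1411.47 m/s, v₂ᵗ = 470.49 m/s.
(a) ΔV₁ = |v₁ᵗ − v₁| ≈ 259 m/s = 259 m/s.
(b) ΔV₂ = |v₂ − v₂ᵗ| ≈ 194.9 m/s = 194.9 m/s.
(c) ΔV_total = ΔV₁ + ΔV₂ ≈ 453.9 m/s = 453.9 m/s.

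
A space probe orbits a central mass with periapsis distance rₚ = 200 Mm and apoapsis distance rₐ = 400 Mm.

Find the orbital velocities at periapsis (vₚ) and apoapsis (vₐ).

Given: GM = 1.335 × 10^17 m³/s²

Convert to SI: rₚ = 200 Mm = 2e+08 m; rₐ = 400 Mm = 4e+08 m.
Use the vis-viva equation v² = GM(2/r − 1/a) with a = (rₚ + rₐ)/2 = (2e+08 + 4e+08)/2 = 3e+08 m.
vₚ = √(GM · (2/rₚ − 1/a)) = √(1.335e+17 · (2/2e+08 − 1/3e+08)) m/s ≈ 2.983e+04 m/s = 29.83 km/s.
vₐ = √(GM · (2/rₐ − 1/a)) = √(1.335e+17 · (2/4e+08 − 1/3e+08)) m/s ≈ 1.492e+04 m/s = 14.92 km/s.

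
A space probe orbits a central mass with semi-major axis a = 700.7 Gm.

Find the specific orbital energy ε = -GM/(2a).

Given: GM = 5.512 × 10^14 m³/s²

Convert to SI: a = 700.7 Gm = 7.007e+11 m.
ε = −GM / (2a).
ε = −5.512e+14 / (2 · 7.007e+11) J/kg ≈ -393.3 J/kg = -393.3 J/kg.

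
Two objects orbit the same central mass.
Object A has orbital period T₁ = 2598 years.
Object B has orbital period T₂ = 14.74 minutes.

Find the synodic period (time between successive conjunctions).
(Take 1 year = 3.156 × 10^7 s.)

Convert to SI: T₁ = 2598 years = 8.19929e+10 s; T₂ = 14.74 minutes = 884.4 s.
T_syn = |T₁ · T₂ / (T₁ − T₂)|.
T_syn = |8.19929e+10 · 884.4 / (8.19929e+10 − 884.4)| s ≈ 884.4 s = 14.74 minutes.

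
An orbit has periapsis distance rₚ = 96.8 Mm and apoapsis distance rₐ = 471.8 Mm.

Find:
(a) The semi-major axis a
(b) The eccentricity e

Convert to SI: rₚ = 96.8 Mm = 9.68e+07 m; rₐ = 471.8 Mm = 4.718e+08 m.
(a) a = (rₚ + rₐ) / 2 = (9.68e+07 + 4.718e+08) / 2 ≈ 2.843e+08 m = 284.3 Mm.
(b) e = (rₐ − rₚ) / (rₐ + rₚ) = (4.718e+08 − 9.68e+07) / (4.718e+08 + 9.68e+07) ≈ 0.6595.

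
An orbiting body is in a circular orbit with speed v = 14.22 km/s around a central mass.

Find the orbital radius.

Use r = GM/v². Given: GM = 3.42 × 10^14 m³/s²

Convert to SI: v = 14.22 km/s = 14220 m/s.
For a circular orbit, v² = GM / r, so r = GM / v².
r = 3.42e+14 / (14220)² m ≈ 1.691e+06 m = 1.691 × 10^6 m.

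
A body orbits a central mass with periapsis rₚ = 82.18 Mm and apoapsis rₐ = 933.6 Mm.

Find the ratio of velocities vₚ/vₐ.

Convert to SI: rₚ = 82.18 Mm = 8.218e+07 m; rₐ = 933.6 Mm = 9.336e+08 m.
Conservation of angular momentum gives rₚvₚ = rₐvₐ, so vₚ/vₐ = rₐ/rₚ.
vₚ/vₐ = 9.336e+08 / 8.218e+07 ≈ 11.36.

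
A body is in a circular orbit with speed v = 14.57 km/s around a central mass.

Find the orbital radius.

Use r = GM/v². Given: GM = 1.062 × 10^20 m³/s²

Convert to SI: v = 14.57 km/s = 14570 m/s.
For a circular orbit, v² = GM / r, so r = GM / v².
r = 1.062e+20 / (14570)² m ≈ 5.003e+11 m = 500.3 Gm.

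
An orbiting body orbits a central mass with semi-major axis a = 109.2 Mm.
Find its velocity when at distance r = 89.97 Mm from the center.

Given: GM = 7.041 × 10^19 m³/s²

Convert to SI: a = 109.2 Mm = 1.092e+08 m; r = 89.97 Mm = 8.997e+07 m.
Vis-viva: v = √(GM · (2/r − 1/a)).
2/r − 1/a = 2/8.997e+07 − 1/1.092e+08 = 1.30721e-08 m⁻¹.
v = √(7.041e+19 · 1.30721e-08) m/s ≈ 9.594e+05 m/s = 959.4 km/s.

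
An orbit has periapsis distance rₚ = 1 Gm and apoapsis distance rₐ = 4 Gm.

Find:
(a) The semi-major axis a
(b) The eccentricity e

Convert to SI: rₚ = 1 Gm = 1e+09 m; rₐ = 4 Gm = 4e+09 m.
(a) a = (rₚ + rₐ) / 2 = (1e+09 + 4e+09) / 2 ≈ 2.5e+09 m = 2.5 Gm.
(b) e = (rₐ − rₚ) / (rₐ + rₚ) = (4e+09 − 1e+09) / (4e+09 + 1e+09) ≈ 0.6.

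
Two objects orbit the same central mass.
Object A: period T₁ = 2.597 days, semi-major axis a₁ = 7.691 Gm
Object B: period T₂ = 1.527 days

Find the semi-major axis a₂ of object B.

Convert to SI: T₁ = 2.597 days = 224381 s; a₁ = 7.691 Gm = 7.691e+09 m; T₂ = 1.527 days = 131933 s.
Kepler's third law: (T₁/T₂)² = (a₁/a₂)³ ⇒ a₂ = a₁ · (T₂/T₁)^(2/3).
T₂/T₁ = 131933 / 224381 = 0.587986.
a₂ = 7.691e+09 · (0.587986)^(2/3) m ≈ 5.398e+09 m = 5.398 Gm.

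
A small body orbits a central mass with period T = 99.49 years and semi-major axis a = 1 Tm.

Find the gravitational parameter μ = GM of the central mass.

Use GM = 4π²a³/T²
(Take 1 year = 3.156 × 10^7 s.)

Convert to SI: T = 99.49 years = 3.1399e+09 s; a = 1 Tm = 1e+12 m.
GM = 4π² · a³ / T².
GM = 4π² · (1e+12)³ / (3.1399e+09)² m³/s² ≈ 4.004e+18 m³/s² = 4.004 × 10^18 m³/s².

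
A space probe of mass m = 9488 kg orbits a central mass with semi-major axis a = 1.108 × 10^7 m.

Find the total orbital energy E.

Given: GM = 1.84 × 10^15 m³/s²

E = −GMm / (2a).
E = −1.84e+15 · 9488 / (2 · 1.108e+07) J ≈ -7.878e+11 J = -787.8 GJ.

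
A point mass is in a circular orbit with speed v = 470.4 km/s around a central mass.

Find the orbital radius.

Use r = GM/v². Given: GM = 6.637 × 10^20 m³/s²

Convert to SI: v = 470.4 km/s = 470400 m/s.
For a circular orbit, v² = GM / r, so r = GM / v².
r = 6.637e+20 / (470400)² m ≈ 2.999e+09 m = 2.999 Gm.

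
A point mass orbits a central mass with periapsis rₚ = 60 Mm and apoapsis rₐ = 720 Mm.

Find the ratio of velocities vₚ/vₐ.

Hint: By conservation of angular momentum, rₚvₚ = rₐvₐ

Convert to SI: rₚ = 60 Mm = 6e+07 m; rₐ = 720 Mm = 7.2e+08 m.
Conservation of angular momentum gives rₚvₚ = rₐvₐ, so vₚ/vₐ = rₐ/rₚ.
vₚ/vₐ = 7.2e+08 / 6e+07 ≈ 12.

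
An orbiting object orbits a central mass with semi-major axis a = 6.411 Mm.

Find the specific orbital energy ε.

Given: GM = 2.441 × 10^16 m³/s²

Convert to SI: a = 6.411 Mm = 6.411e+06 m.
ε = −GM / (2a).
ε = −2.441e+16 / (2 · 6.411e+06) J/kg ≈ -1.904e+09 J/kg = -1.904 GJ/kg.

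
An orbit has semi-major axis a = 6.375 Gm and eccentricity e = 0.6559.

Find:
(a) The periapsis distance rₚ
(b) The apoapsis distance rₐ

Convert to SI: a = 6.375 Gm = 6.375e+09 m.
(a) rₚ = a(1 − e) = 6.375e+09 · (1 − 0.6559) = 6.375e+09 · 0.3441 ≈ 2.194e+09 m = 2.194 Gm.
(b) rₐ = a(1 + e) = 6.375e+09 · (1 + 0.6559) = 6.375e+09 · 1.6559 ≈ 1.056e+10 m = 10.56 Gm.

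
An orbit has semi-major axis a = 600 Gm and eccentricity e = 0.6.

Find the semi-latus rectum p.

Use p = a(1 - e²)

Convert to SI: a = 600 Gm = 6e+11 m.
p = a (1 − e²).
p = 6e+11 · (1 − (0.6)²) = 6e+11 · 0.64 ≈ 3.84e+11 m = 384 Gm.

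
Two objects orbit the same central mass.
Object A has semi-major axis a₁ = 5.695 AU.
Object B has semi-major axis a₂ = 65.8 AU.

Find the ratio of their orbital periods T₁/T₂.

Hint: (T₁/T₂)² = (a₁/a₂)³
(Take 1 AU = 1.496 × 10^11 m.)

Convert to SI: a₁ = 5.695 AU = 8.51972e+11 m; a₂ = 65.8 AU = 9.84368e+12 m.
From Kepler's third law, (T₁/T₂)² = (a₁/a₂)³, so T₁/T₂ = (a₁/a₂)^(3/2).
a₁/a₂ = 8.51972e+11 / 9.84368e+12 = 0.0865502.
T₁/T₂ = (0.0865502)^(3/2) ≈ 0.02546.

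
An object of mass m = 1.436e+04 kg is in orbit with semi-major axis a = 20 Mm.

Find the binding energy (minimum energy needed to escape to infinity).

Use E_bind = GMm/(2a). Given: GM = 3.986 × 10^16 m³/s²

Convert to SI: a = 20 Mm = 2e+07 m.
Total orbital energy is E = −GMm/(2a); binding energy is E_bind = −E = GMm/(2a).
E_bind = 3.986e+16 · 1.436e+04 / (2 · 2e+07) J ≈ 1.431e+13 J = 14.31 TJ.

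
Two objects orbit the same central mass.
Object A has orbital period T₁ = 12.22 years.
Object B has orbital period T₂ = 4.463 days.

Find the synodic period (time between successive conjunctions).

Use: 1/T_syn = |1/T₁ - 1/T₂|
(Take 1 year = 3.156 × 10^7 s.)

Convert to SI: T₁ = 12.22 years = 3.85663e+08 s; T₂ = 4.463 days = 385603 s.
T_syn = |T₁ · T₂ / (T₁ − T₂)|.
T_syn = |3.85663e+08 · 385603 / (3.85663e+08 − 385603)| s ≈ 3.86e+05 s = 4.467 days.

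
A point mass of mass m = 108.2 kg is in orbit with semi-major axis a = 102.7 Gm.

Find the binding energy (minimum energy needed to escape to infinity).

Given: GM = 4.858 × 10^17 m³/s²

Convert to SI: a = 102.7 Gm = 1.027e+11 m.
Total orbital energy is E = −GMm/(2a); binding energy is E_bind = −E = GMm/(2a).
E_bind = 4.858e+17 · 108.2 / (2 · 1.027e+11) J ≈ 2.559e+08 J = 255.9 MJ.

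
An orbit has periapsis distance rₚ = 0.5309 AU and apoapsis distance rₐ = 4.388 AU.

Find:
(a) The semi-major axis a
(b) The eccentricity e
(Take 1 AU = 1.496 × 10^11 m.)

Convert to SI: rₚ = 0.5309 AU = 7.94226e+10 m; rₐ = 4.388 AU = 6.56445e+11 m.
(a) a = (rₚ + rₐ) / 2 = (7.94226e+10 + 6.56445e+11) / 2 ≈ 3.679e+11 m = 2.459 AU.
(b) e = (rₐ − rₚ) / (rₐ + rₚ) = (6.56445e+11 − 7.94226e+10) / (6.56445e+11 + 7.94226e+10) ≈ 0.7841.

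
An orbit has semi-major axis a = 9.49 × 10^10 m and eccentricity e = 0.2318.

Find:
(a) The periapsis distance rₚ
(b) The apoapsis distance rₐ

(a) rₚ = a(1 − e) = 9.49e+10 · (1 − 0.2318) = 9.49e+10 · 0.7682 ≈ 7.29e+10 m = 7.29 × 10^10 m.
(b) rₐ = a(1 + e) = 9.49e+10 · (1 + 0.2318) = 9.49e+10 · 1.2318 ≈ 1.169e+11 m = 1.169 × 10^11 m.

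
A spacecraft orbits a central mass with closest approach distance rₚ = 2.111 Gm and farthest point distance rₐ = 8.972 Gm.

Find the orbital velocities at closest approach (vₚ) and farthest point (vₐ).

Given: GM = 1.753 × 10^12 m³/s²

Convert to SI: rₚ = 2.111 Gm = 2.111e+09 m; rₐ = 8.972 Gm = 8.972e+09 m.
Use the vis-viva equation v² = GM(2/r − 1/a) with a = (rₚ + rₐ)/2 = (2.111e+09 + 8.972e+09)/2 = 5.5415e+09 m.
vₚ = √(GM · (2/rₚ − 1/a)) = √(1.753e+12 · (2/2.111e+09 − 1/5.5415e+09)) m/s ≈ 36.67 m/s = 36.67 m/s.
vₐ = √(GM · (2/rₐ − 1/a)) = √(1.753e+12 · (2/8.972e+09 − 1/5.5415e+09)) m/s ≈ 8.627 m/s = 8.627 m/s.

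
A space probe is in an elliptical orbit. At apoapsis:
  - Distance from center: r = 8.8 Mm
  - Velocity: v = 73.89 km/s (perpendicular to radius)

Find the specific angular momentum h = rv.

Convert to SI: r = 8.8 Mm = 8.8e+06 m; v = 73.89 km/s = 73890 m/s.
With v perpendicular to r, h = r · v.
h = 8.8e+06 · 73890 m²/s ≈ 6.502e+11 m²/s.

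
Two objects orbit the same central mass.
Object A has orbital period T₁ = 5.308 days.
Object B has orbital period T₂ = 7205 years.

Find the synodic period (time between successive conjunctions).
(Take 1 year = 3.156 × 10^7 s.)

Convert to SI: T₁ = 5.308 days = 458611 s; T₂ = 7205 years = 2.2739e+11 s.
T_syn = |T₁ · T₂ / (T₁ − T₂)|.
T_syn = |458611 · 2.2739e+11 / (458611 − 2.2739e+11)| s ≈ 4.586e+05 s = 5.308 days.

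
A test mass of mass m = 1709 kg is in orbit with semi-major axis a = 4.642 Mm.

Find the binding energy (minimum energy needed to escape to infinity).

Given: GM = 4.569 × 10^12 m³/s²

Convert to SI: a = 4.642 Mm = 4.642e+06 m.
Total orbital energy is E = −GMm/(2a); binding energy is E_bind = −E = GMm/(2a).
E_bind = 4.569e+12 · 1709 / (2 · 4.642e+06) J ≈ 8.411e+08 J = 841.1 MJ.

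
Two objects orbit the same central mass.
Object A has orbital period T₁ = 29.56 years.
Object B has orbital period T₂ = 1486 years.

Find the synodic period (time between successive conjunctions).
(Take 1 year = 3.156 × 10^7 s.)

Convert to SI: T₁ = 29.56 years = 9.32914e+08 s; T₂ = 1486 years = 4.68982e+10 s.
T_syn = |T₁ · T₂ / (T₁ − T₂)|.
T_syn = |9.32914e+08 · 4.68982e+10 / (9.32914e+08 − 4.68982e+10)| s ≈ 9.518e+08 s = 30.16 years.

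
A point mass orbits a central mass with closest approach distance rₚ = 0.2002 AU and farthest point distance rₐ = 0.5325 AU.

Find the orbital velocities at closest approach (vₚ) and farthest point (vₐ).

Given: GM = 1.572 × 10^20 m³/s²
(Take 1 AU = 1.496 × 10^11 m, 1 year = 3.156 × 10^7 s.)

Convert to SI: rₚ = 0.2002 AU = 2.99499e+10 m; rₐ = 0.5325 AU = 7.9662e+10 m.
Use the vis-viva equation v² = GM(2/r − 1/a) with a = (rₚ + rₐ)/2 = (2.99499e+10 + 7.9662e+10)/2 = 5.4806e+10 m.
vₚ = √(GM · (2/rₚ − 1/a)) = √(1.572e+20 · (2/2.99499e+10 − 1/5.4806e+10)) m/s ≈ 8.735e+04 m/s = 18.43 AU/year.
vₐ = √(GM · (2/rₐ − 1/a)) = √(1.572e+20 · (2/7.9662e+10 − 1/5.4806e+10)) m/s ≈ 3.284e+04 m/s = 6.928 AU/year.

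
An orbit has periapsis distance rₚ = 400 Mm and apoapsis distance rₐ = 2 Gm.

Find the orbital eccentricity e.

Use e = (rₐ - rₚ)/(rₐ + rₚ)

Convert to SI: rₚ = 400 Mm = 4e+08 m; rₐ = 2 Gm = 2e+09 m.
e = (rₐ − rₚ) / (rₐ + rₚ).
e = (2e+09 − 4e+08) / (2e+09 + 4e+08) = 1.6e+09 / 2.4e+09 ≈ 0.6667.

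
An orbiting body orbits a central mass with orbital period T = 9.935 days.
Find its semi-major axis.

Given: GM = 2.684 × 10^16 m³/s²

Convert to SI: T = 9.935 days = 858384 s.
Invert Kepler's third law: a = (GM · T² / (4π²))^(1/3).
Substituting T = 858384 s and GM = 2.684e+16 m³/s²:
a = (2.684e+16 · (858384)² / (4π²))^(1/3) m
a ≈ 7.942e+08 m = 7.942 × 10^8 m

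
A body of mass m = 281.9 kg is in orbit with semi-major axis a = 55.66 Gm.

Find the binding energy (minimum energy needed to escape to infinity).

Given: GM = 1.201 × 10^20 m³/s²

Convert to SI: a = 55.66 Gm = 5.566e+10 m.
Total orbital energy is E = −GMm/(2a); binding energy is E_bind = −E = GMm/(2a).
E_bind = 1.201e+20 · 281.9 / (2 · 5.566e+10) J ≈ 3.041e+11 J = 304.1 GJ.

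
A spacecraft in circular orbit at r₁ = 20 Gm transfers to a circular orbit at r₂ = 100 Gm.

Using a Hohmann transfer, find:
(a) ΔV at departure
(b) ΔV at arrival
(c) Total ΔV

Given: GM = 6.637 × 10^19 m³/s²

Convert to SI: r₁ = 20 Gm = 2e+10 m; r₂ = 100 Gm = 1e+11 m.
Transfer semi-major axis: a_t = (r₁ + r₂)/2 = (2e+10 + 1e+11)/2 = 6e+10 m.
Circular speeds: v₁ = √(GM/r₁) = 57606.4 m/s, v₂ = √(GM/r₂) = 25762.4 m/s.
Transfer speeds (vis-viva v² = GM(2/r − 1/a_t)): v₁ᵗ = 74369.6 m/s, v₂ᵗ = 14873.9 m/s.
(a) ΔV₁ = |v₁ᵗ − v₁| ≈ 1.676e+04 m/s = 16.76 km/s.
(b) ΔV₂ = |v₂ − v₂ᵗ| ≈ 1.089e+04 m/s = 10.89 km/s.
(c) ΔV_total = ΔV₁ + ΔV₂ ≈ 2.765e+04 m/s = 27.65 km/s.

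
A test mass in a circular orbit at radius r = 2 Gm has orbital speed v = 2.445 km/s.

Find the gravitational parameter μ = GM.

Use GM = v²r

Convert to SI: r = 2 Gm = 2e+09 m; v = 2.445 km/s = 2445 m/s.
For a circular orbit v² = GM/r, so GM = v² · r.
GM = (2445)² · 2e+09 m³/s² ≈ 1.196e+16 m³/s² = 1.196 × 10^16 m³/s².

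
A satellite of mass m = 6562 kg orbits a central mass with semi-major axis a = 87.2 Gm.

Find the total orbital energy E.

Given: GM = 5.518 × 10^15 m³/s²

Convert to SI: a = 87.2 Gm = 8.72e+10 m.
E = −GMm / (2a).
E = −5.518e+15 · 6562 / (2 · 8.72e+10) J ≈ -2.076e+08 J = -207.6 MJ.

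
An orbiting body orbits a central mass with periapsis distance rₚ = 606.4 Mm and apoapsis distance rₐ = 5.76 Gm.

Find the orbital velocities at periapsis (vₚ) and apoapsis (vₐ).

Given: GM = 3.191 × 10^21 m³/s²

Convert to SI: rₚ = 606.4 Mm = 6.064e+08 m; rₐ = 5.76 Gm = 5.76e+09 m.
Use the vis-viva equation v² = GM(2/r − 1/a) with a = (rₚ + rₐ)/2 = (6.064e+08 + 5.76e+09)/2 = 3.1832e+09 m.
vₚ = √(GM · (2/rₚ − 1/a)) = √(3.191e+21 · (2/6.064e+08 − 1/3.1832e+09)) m/s ≈ 3.086e+06 m/s = 3086 km/s.
vₐ = √(GM · (2/rₐ − 1/a)) = √(3.191e+21 · (2/5.76e+09 − 1/3.1832e+09)) m/s ≈ 3.249e+05 m/s = 324.9 km/s.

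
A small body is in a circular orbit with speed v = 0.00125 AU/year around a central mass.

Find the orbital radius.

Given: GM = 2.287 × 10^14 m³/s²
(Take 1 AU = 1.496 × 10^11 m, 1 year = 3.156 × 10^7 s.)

Convert to SI: v = 0.00125 AU/year = 5.92522 m/s.
For a circular orbit, v² = GM / r, so r = GM / v².
r = 2.287e+14 / (5.92522)² m ≈ 6.514e+12 m = 43.54 AU.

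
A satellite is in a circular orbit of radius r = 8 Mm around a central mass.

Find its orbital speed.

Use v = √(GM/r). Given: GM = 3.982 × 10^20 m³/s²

Convert to SI: r = 8 Mm = 8e+06 m.
For a circular orbit, gravity supplies the centripetal force, so v = √(GM / r).
v = √(3.982e+20 / 8e+06) m/s ≈ 7.055e+06 m/s = 7055 km/s.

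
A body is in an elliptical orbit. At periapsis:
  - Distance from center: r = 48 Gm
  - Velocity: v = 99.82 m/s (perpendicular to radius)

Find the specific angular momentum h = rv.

Convert to SI: r = 48 Gm = 4.8e+10 m.
With v perpendicular to r, h = r · v.
h = 4.8e+10 · 99.82 m²/s ≈ 4.791e+12 m²/s.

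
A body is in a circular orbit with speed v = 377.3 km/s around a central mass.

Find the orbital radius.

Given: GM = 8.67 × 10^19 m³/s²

Convert to SI: v = 377.3 km/s = 377300 m/s.
For a circular orbit, v² = GM / r, so r = GM / v².
r = 8.67e+19 / (377300)² m ≈ 6.09e+08 m = 609 Mm.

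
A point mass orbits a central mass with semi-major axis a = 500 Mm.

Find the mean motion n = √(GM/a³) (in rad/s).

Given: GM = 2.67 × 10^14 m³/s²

Convert to SI: a = 500 Mm = 5e+08 m.
n = √(GM / a³).
n = √(2.67e+14 / (5e+08)³) rad/s ≈ 1.462e-06 rad/s.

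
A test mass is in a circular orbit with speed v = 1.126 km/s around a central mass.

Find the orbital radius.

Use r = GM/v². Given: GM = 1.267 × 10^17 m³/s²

Convert to SI: v = 1.126 km/s = 1126 m/s.
For a circular orbit, v² = GM / r, so r = GM / v².
r = 1.267e+17 / (1126)² m ≈ 9.993e+10 m = 99.93 Gm.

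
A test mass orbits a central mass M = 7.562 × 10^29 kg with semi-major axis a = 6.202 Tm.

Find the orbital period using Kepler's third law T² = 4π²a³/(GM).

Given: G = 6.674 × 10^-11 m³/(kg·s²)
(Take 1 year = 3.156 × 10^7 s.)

Convert to SI: a = 6.202 Tm = 6.202e+12 m.
GM = G · M = 6.674e-11 · 7.562e+29 = 5.04688e+19 m³/s².
Kepler's third law: T = 2π √(a³ / GM).
Substituting a = 6.202e+12 m and GM = 5.04688e+19 m³/s²:
T = 2π √((6.202e+12)³ / 5.04688e+19) s
T ≈ 1.366e+10 s = 432.8 years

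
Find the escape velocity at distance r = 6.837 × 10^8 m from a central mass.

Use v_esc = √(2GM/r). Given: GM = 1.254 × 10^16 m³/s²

Escape velocity comes from setting total energy to zero: ½v² − GM/r = 0 ⇒ v_esc = √(2GM / r).
v_esc = √(2 · 1.254e+16 / 6.837e+08) m/s ≈ 6057 m/s = 6.057 km/s.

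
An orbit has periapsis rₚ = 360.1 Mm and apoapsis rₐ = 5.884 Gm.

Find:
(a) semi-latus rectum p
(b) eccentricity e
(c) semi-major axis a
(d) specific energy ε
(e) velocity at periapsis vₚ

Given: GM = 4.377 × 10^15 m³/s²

Convert to SI: rₚ = 360.1 Mm = 3.601e+08 m; rₐ = 5.884 Gm = 5.884e+09 m.
(a) From a = (rₚ + rₐ)/2 = 3.12205e+09 m and e = (rₐ − rₚ)/(rₐ + rₚ) = 0.884659, p = a(1 − e²) = 3.12205e+09 · (1 − (0.884659)²) ≈ 6.787e+08 m
(b) e = (rₐ − rₚ)/(rₐ + rₚ) = (5.884e+09 − 3.601e+08)/(5.884e+09 + 3.601e+08) ≈ 0.8847
(c) a = (rₚ + rₐ)/2 = (3.601e+08 + 5.884e+09)/2 ≈ 3.122e+09 m
(d) With a = (rₚ + rₐ)/2 = 3.12205e+09 m, ε = −GM/(2a) = −4.377e+15/(2 · 3.12205e+09) J/kg ≈ -7.01e+05 J/kg
(e) With a = (rₚ + rₐ)/2 = 3.12205e+09 m, vₚ = √(GM (2/rₚ − 1/a)) = √(4.377e+15 · (2/3.601e+08 − 1/3.12205e+09)) m/s ≈ 4786 m/s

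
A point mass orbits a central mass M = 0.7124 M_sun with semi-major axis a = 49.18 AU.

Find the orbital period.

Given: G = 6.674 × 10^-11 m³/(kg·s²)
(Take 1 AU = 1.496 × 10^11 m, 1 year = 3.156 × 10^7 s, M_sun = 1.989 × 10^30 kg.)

Convert to SI: a = 49.18 AU = 7.35733e+12 m; M = 0.7124 M_sun = 1.41696e+30 kg.
GM = G · M = 6.674e-11 · 1.41696e+30 = 9.45682e+19 m³/s².
Kepler's third law: T = 2π √(a³ / GM).
Substituting a = 7.35733e+12 m and GM = 9.45682e+19 m³/s²:
T = 2π √((7.35733e+12)³ / 9.45682e+19) s
T ≈ 1.289e+10 s = 408.6 years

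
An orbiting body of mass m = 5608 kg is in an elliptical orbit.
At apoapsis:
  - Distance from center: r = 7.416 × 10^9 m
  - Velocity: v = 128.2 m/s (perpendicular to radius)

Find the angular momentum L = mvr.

Since v is perpendicular to r, L = m · v · r.
L = 5608 · 128.2 · 7.416e+09 kg·m²/s ≈ 5.332e+15 kg·m²/s.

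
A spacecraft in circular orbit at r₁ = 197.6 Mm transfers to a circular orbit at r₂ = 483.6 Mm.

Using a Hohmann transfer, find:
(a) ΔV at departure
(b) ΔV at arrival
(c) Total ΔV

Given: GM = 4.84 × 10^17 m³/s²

Convert to SI: r₁ = 197.6 Mm = 1.976e+08 m; r₂ = 483.6 Mm = 4.836e+08 m.
Transfer semi-major axis: a_t = (r₁ + r₂)/2 = (1.976e+08 + 4.836e+08)/2 = 3.406e+08 m.
Circular speeds: v₁ = √(GM/r₁) = 49491.3 m/s, v₂ = √(GM/r₂) = 31635.9 m/s.
Transfer speeds (vis-viva v² = GM(2/r − 1/a_t)): v₁ᵗ = 58972.6 m/s, v₂ᵗ = 24096.3 m/s.
(a) ΔV₁ = |v₁ᵗ − v₁| ≈ 9481 m/s = 9.481 km/s.
(b) ΔV₂ = |v₂ − v₂ᵗ| ≈ 7540 m/s = 7.54 km/s.
(c) ΔV_total = ΔV₁ + ΔV₂ ≈ 1.702e+04 m/s = 17.02 km/s.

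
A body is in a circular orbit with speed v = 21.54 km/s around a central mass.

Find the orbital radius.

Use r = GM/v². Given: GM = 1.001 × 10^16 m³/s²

Convert to SI: v = 21.54 km/s = 21540 m/s.
For a circular orbit, v² = GM / r, so r = GM / v².
r = 1.001e+16 / (21540)² m ≈ 2.157e+07 m = 21.57 Mm.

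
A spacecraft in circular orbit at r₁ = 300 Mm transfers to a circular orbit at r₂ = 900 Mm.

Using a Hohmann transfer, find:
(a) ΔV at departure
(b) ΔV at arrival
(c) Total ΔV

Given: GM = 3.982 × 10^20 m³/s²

Convert to SI: r₁ = 300 Mm = 3e+08 m; r₂ = 900 Mm = 9e+08 m.
Transfer semi-major axis: a_t = (r₁ + r₂)/2 = (3e+08 + 9e+08)/2 = 6e+08 m.
Circular speeds: v₁ = √(GM/r₁) = 1.1521e+06 m/s, v₂ = √(GM/r₂) = 665165 m/s.
Transfer speeds (vis-viva v² = GM(2/r − 1/a_t)): v₁ᵗ = 1.41103e+06 m/s, v₂ᵗ = 470343 m/s.
(a) ΔV₁ = |v₁ᵗ − v₁| ≈ 2.589e+05 m/s = 258.9 km/s.
(b) ΔV₂ = |v₂ − v₂ᵗ| ≈ 1.948e+05 m/s = 194.8 km/s.
(c) ΔV_total = ΔV₁ + ΔV₂ ≈ 4.538e+05 m/s = 453.8 km/s.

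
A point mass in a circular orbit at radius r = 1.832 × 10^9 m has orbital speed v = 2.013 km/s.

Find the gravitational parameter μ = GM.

Convert to SI: v = 2.013 km/s = 2013 m/s.
For a circular orbit v² = GM/r, so GM = v² · r.
GM = (2013)² · 1.832e+09 m³/s² ≈ 7.424e+15 m³/s² = 7.424 × 10^15 m³/s².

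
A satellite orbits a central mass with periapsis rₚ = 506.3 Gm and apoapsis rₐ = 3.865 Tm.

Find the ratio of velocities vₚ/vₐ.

Convert to SI: rₚ = 506.3 Gm = 5.063e+11 m; rₐ = 3.865 Tm = 3.865e+12 m.
Conservation of angular momentum gives rₚvₚ = rₐvₐ, so vₚ/vₐ = rₐ/rₚ.
vₚ/vₐ = 3.865e+12 / 5.063e+11 ≈ 7.634.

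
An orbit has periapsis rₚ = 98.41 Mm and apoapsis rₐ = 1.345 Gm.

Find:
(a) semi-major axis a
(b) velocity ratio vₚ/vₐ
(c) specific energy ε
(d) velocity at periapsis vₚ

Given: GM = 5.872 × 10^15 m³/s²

Convert to SI: rₚ = 98.41 Mm = 9.841e+07 m; rₐ = 1.345 Gm = 1.345e+09 m.
(a) a = (rₚ + rₐ)/2 = (9.841e+07 + 1.345e+09)/2 ≈ 7.217e+08 m
(b) Conservation of angular momentum (rₚvₚ = rₐvₐ) gives vₚ/vₐ = rₐ/rₚ = 1.345e+09/9.841e+07 ≈ 13.67
(c) With a = (rₚ + rₐ)/2 = 7.21705e+08 m, ε = −GM/(2a) = −5.872e+15/(2 · 7.21705e+08) J/kg ≈ -4.068e+06 J/kg
(d) With a = (rₚ + rₐ)/2 = 7.21705e+08 m, vₚ = √(GM (2/rₚ − 1/a)) = √(5.872e+15 · (2/9.841e+07 − 1/7.21705e+08)) m/s ≈ 1.055e+04 m/s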